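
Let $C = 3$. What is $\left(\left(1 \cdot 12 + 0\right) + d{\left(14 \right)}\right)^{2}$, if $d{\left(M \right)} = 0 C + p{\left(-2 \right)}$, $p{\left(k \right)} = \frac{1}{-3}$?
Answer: $\frac{1225}{9} \approx 136.11$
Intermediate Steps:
$p{\left(k \right)} = - \frac{1}{3}$
$d{\left(M \right)} = - \frac{1}{3}$ ($d{\left(M \right)} = 0 \cdot 3 - \frac{1}{3} = 0 - \frac{1}{3} = - \frac{1}{3}$)
$\left(\left(1 \cdot 12 + 0\right) + d{\left(14 \right)}\right)^{2} = \left(\left(1 \cdot 12 + 0\right) - \frac{1}{3}\right)^{2} = \left(\left(12 + 0\right) - \frac{1}{3}\right)^{2} = \left(12 - \frac{1}{3}\right)^{2} = \left(\frac{35}{3}\right)^{2} = \frac{1225}{9}$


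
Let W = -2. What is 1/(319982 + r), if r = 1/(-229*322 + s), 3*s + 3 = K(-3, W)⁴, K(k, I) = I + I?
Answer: 220961/70703542699 ≈ 3.1252e-6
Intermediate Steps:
K(k, I) = 2*I
s = 253/3 (s = -1 + (2*(-2))⁴/3 = -1 + (⅓)*(-4)⁴ = -1 + (⅓)*256 = -1 + 256/3 = 253/3 ≈ 84.333)
r = -3/220961 (r = 1/(-229*322 + 253/3) = 1/(-73738 + 253/3) = 1/(-220961/3) = -3/220961 ≈ -1.3577e-5)
1/(319982 + r) = 1/(319982 - 3/220961) = 1/(70703542699/220961) = 220961/70703542699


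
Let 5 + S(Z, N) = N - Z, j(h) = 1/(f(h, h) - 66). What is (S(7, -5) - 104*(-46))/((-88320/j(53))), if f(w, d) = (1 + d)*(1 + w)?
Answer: -1589/83904000 ≈ -1.8938e-5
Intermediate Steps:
j(h) = 1/(-65 + h² + 2*h) (j(h) = 1/((1 + h + h + h*h) - 66) = 1/((1 + h + h + h²) - 66) = 1/((1 + h² + 2*h) - 66) = 1/(-65 + h² + 2*h))
S(Z, N) = -5 + N - Z (S(Z, N) = -5 + (N - Z) = -5 + N - Z)
(S(7, -5) - 104*(-46))/((-88320/j(53))) = ((-5 - 5 - 1*7) - 104*(-46))/((-88320/(1/(-65 + 53² + 2*53)))) = ((-5 - 5 - 7) + 4784)/((-88320/(1/(-65 + 2809 + 106)))) = (-17 + 4784)/((-88320/(1/2850))) = 4767/((-88320/1/2850)) = 4767/((-88320*2850)) = 4767/(-251712000) = 4767*(-1/251712000) = -1589/83904000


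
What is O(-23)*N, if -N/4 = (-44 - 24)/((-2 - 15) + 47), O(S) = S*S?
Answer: 71944/15 ≈ 4796.3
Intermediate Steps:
O(S) = S²
N = 136/15 (N = -4*(-44 - 24)/((-2 - 15) + 47) = -(-272)/(-17 + 47) = -(-272)/30 = -4*(-34/15) = 136/15 ≈ 9.0667)
O(-23)*N = (-23)²*(136/15) = 529*(136/15) = 71944/15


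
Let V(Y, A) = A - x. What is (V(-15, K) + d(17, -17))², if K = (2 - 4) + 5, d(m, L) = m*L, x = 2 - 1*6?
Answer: 79524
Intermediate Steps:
x = -4 (x = 2 - 6 = -4)
d(m, L) = L*m
K = 3 (K = -2 + 5 = 3)
V(Y, A) = 4 + A (V(Y, A) = A - 1*(-4) = A + 4 = 4 + A)
(V(-15, K) + d(17, -17))² = ((4 + 3) - 17*17)² = (7 - 289)² = (-282)² = 79524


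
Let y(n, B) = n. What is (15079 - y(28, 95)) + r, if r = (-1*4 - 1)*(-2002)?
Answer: 25061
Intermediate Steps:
r = 10010 (r = (-4 - 1)*(-2002) = -5*(-2002) = 10010)
(15079 - y(28, 95)) + r = (15079 - 1*28) + 10010 = (15079 - 28) + 10010 = 15051 + 10010 = 25061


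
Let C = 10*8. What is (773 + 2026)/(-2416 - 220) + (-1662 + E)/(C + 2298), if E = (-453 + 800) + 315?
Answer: -4646011/3134204 ≈ -1.4824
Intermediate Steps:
C = 80
E = 662 (E = 347 + 315 = 662)
(773 + 2026)/(-2416 - 220) + (-1662 + E)/(C + 2298) = (773 + 2026)/(-2416 - 220) + (-1662 + 662)/(80 + 2298) = 2799/(-2636) - 1000/2378 = 2799*(-1/2636) - 1000*1/2378 = -2799/2636 - 500/1189 = -4646011/3134204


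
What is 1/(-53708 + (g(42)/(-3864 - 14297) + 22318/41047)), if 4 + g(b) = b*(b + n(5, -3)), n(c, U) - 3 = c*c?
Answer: -745454567/40036589081230 ≈ -1.8619e-5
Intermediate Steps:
n(c, U) = 3 + c² (n(c, U) = 3 + c*c = 3 + c²)
g(b) = -4 + b*(28 + b) (g(b) = -4 + b*(b + (3 + 5²)) = -4 + b*(b + (3 + 25)) = -4 + b*(b + 28) = -4 + b*(28 + b))
1/(-53708 + (g(42)/(-3864 - 14297) + 22318/41047)) = 1/(-53708 + ((-4 + 42² + 28*42)/(-3864 - 14297) + 22318/41047)) = 1/(-53708 + ((-4 + 1764 + 1176)/(-18161) + 22318*(1/41047))) = 1/(-53708 + (2936*(-1/18161) + 22318/41047)) = 1/(-53708 + (-2936/18161 + 22318/41047)) = 1/(-53708 + 284803206/745454567) = 1/(-40036589081230/745454567) = -745454567/40036589081230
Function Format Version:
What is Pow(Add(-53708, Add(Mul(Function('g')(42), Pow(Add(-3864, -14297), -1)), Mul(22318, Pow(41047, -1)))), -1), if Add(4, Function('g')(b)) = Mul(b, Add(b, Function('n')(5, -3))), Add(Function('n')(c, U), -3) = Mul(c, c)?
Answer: Rational(-745454567, 40036589081230) ≈ -1.8619e-5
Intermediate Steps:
Function('n')(c, U) = Add(3, Pow(c, 2)) (Function('n')(c, U) = Add(3, Mul(c, c)) = Add(3, Pow(c, 2)))
Function('g')(b) = Add(-4, Mul(b, Add(28, b))) (Function('g')(b) = Add(-4, Mul(b, Add(b, Add(3, Pow(5, 2))))) = Add(-4, Mul(b, Add(b, Add(3, 25)))) = Add(-4, Mul(b, Add(b, 28))) = Add(-4, Mul(b, Add(28, b))))
Pow(Add(-53708, Add(Mul(Function('g')(42), Pow(Add(-3864, -14297), -1)), Mul(22318, Pow(41047, -1)))), -1) = Pow(Add(-53708, Add(Mul(Add(-4, Pow(42, 2), Mul(28, 42)), Pow(Add(-3864, -14297), -1)), Mul(22318, Pow(41047, -1)))), -1) = Pow(Add(-53708, Add(Mul(Add(-4, 1764, 1176), Pow(-18161, -1)), Mul(22318, Rational(1, 41047)))), -1) = Pow(Add(-53708, Add(Mul(2936, Rational(-1, 18161)), Rational(22318, 41047))), -1) = Pow(Add(-53708, Add(Rational(-2936, 18161), Rational(22318, 41047))), -1) = Pow(Add(-53708, Rational(284803206, 745454567)), -1) = Pow(Rational(-40036589081230, 745454567), -1) = Rational(-745454567, 40036589081230)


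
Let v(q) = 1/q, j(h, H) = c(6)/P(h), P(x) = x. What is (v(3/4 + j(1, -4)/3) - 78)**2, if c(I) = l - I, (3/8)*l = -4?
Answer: 183060900/29929 ≈ 6116.5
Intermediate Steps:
l = -32/3 (l = (8/3)*(-4) = -32/3 ≈ -10.667)
c(I) = -32/3 - I
j(h, H) = -50/(3*h) (j(h, H) = (-32/3 - 1*6)/h = (-32/3 - 6)/h = -50/(3*h))
(v(3/4 + j(1, -4)/3) - 78)**2 = (1/(3/4 - 50/3/1/3) - 78)**2 = (1/(3*(1/4) - 50/3*1*(1/3)) - 78)**2 = (1/(3/4 - 50/3*1/3) - 78)**2 = (1/(3/4 - 50/9) - 78)**2 = (1/(-173/36) - 78)**2 = (-36/173 - 78)**2 = (-13530/173)**2 = 183060900/29929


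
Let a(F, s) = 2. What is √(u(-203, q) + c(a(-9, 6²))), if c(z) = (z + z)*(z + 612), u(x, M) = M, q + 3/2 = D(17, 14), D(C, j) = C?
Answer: √9886/2 ≈ 49.714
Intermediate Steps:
q = 31/2 (q = -3/2 + 17 = 31/2 ≈ 15.500)
c(z) = 2*z*(612 + z) (c(z) = (2*z)*(612 + z) = 2*z*(612 + z))
√(u(-203, q) + c(a(-9, 6²))) = √(31/2 + 2*2*(612 + 2)) = √(31/2 + 2*2*614) = √(31/2 + 2456) = √(4943/2) = √9886/2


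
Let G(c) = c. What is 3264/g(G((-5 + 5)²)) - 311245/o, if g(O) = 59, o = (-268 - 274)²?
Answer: 940482241/17332076 ≈ 54.263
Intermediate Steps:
o = 293764 (o = (-542)² = 293764)
3264/g(G((-5 + 5)²)) - 311245/o = 3264/59 - 311245/293764 = 940482241/17332076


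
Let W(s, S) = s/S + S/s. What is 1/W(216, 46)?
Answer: 2484/12193 ≈ 0.20372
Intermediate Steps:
W(s, S) = S/s + s/S
1/W(216, 46) = 1/(46/216 + 216/46) = 1/(46*(1/216) + 216*(1/46)) = 1/(23/108 + 108/23) = 1/(12193/2484) = 2484/12193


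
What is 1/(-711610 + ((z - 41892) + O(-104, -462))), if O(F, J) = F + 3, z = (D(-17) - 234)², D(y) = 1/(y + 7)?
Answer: -100/69880019 ≈ -1.4310e-6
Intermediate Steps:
D(y) = 1/(7 + y)
z = 5480281/100 (z = (1/(7 - 17) - 234)² = (1/(-10) - 234)² = (-⅒ - 234)² = (-2341/10)² = 5480281/100 ≈ 54803.)
O(F, J) = 3 + F
1/(-711610 + ((z - 41892) + O(-104, -462))) = 1/(-711610 + ((5480281/100 - 41892) + (3 - 104))) = 1/(-711610 + (1291081/100 - 101)) = 1/(-711610 + 1280981/100) = 1/(-69880019/100) = -100/69880019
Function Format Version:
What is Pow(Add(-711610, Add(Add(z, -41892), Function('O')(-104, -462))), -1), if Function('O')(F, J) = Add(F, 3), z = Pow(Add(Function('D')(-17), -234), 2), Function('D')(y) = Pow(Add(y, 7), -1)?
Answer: Rational(-100, 69880019) ≈ -1.4310e-6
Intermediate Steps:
Function('D')(y) = Pow(Add(7, y), -1)
z = Rational(5480281, 100) (z = Pow(Add(Pow(Add(7, -17), -1), -234), 2) = Pow(Add(Pow(-10, -1), -234), 2) = Pow(Add(Rational(-1, 10), -234), 2) = Pow(Rational(-2341, 10), 2) = Rational(5480281, 100) ≈ 54803.)
Function('O')(F, J) = Add(3, F)
Pow(Add(-711610, Add(Add(z, -41892), Function('O')(-104, -462))), -1) = Pow(Add(-711610, Add(Add(Rational(5480281, 100), -41892), Add(3, -104))), -1) = Pow(Add(-711610, Add(Rational(1291081, 100), -101)), -1) = Pow(Add(-711610, Rational(1280981, 100)), -1) = Pow(Rational(-69880019, 100), -1) = Rational(-100, 69880019)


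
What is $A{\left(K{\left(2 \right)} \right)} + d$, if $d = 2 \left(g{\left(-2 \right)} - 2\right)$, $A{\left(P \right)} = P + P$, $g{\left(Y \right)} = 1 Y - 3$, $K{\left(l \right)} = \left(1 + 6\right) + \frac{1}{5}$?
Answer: $\frac{2}{5} \approx 0.4$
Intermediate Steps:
$K{\left(l \right)} = \frac{36}{5}$ ($K{\left(l \right)} = 7 + \frac{1}{5} = \frac{36}{5}$)
$g{\left(Y \right)} = -3 + Y$ ($g{\left(Y \right)} = Y - 3 = -3 + Y$)
$A{\left(P \right)} = 2 P$
$d = -14$ ($d = 2 \left(\left(-3 - 2\right) - 2\right) = 2 \left(-5 - 2\right) = 2 \left(-7\right) = -14$)
$A{\left(K{\left(2 \right)} \right)} + d = 2 \cdot \frac{36}{5} - 14 = \frac{72}{5} - 14 = \frac{2}{5}$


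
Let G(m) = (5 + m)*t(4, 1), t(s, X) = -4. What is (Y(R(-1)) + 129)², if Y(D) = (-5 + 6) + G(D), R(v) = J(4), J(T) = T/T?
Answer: 11236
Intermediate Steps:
G(m) = -20 - 4*m (G(m) = (5 + m)*(-4) = -20 - 4*m)
J(T) = 1
R(v) = 1
Y(D) = -19 - 4*D (Y(D) = (-5 + 6) + (-20 - 4*D) = 1 + (-20 - 4*D) = -19 - 4*D)
(Y(R(-1)) + 129)² = ((-19 - 4*1) + 129)² = ((-19 - 4) + 129)² = (-23 + 129)² = 106² = 11236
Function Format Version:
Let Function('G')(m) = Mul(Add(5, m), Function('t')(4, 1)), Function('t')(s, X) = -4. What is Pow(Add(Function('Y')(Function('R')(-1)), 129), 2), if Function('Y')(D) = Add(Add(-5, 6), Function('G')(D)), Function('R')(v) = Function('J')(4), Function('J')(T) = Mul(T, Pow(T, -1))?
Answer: 11236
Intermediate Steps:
Function('G')(m) = Add(-20, Mul(-4, m)) (Function('G')(m) = Mul(Add(5, m), -4) = Add(-20, Mul(-4, m)))
Function('J')(T) = 1
Function('R')(v) = 1
Function('Y')(D) = Add(-19, Mul(-4, D)) (Function('Y')(D) = Add(Add(-5, 6), Add(-20, Mul(-4, D))) = Add(1, Add(-20, Mul(-4, D))) = Add(-19, Mul(-4, D)))
Pow(Add(Function('Y')(Function('R')(-1)), 129), 2) = Pow(Add(Add(-19, Mul(-4, 1)), 129), 2) = Pow(Add(Add(-19, -4), 129), 2) = Pow(Add(-23, 129), 2) = Pow(106, 2) = 11236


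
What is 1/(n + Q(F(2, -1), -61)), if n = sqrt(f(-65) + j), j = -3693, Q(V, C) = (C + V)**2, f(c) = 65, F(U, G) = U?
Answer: 3481/12120989 - 2*I*sqrt(907)/12120989 ≈ 0.00028719 - 4.9693e-6*I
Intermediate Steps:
n = 2*I*sqrt(907) (n = sqrt(65 - 3693) = sqrt(-3628) = 2*I*sqrt(907) ≈ 60.233*I)
1/(n + Q(F(2, -1), -61)) = 1/(2*I*sqrt(907) + (-61 + 2)**2) = 1/(2*I*sqrt(907) + (-59)**2) = 1/(2*I*sqrt(907) + 3481) = 1/(3481 + 2*I*sqrt(907))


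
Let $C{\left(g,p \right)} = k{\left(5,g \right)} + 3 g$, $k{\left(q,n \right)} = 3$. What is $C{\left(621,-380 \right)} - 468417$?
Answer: $-466551$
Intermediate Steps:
$C{\left(g,p \right)} = 3 + 3 g$
$C{\left(621,-380 \right)} - 468417 = \left(3 + 3 \cdot 621\right) - 468417 = \left(3 + 1863\right) - 468417 = 1866 - 468417 = -466551$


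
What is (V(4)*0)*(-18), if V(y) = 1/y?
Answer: 0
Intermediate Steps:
(V(4)*0)*(-18) = (0/4)*(-18) = ((1/4)*0)*(-18) = 0*(-18) = 0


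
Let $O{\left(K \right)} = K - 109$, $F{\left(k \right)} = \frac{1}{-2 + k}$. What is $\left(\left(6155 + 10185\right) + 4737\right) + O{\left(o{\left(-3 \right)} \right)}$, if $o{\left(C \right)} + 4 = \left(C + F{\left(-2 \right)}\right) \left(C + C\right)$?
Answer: $\frac{41967}{2} \approx 20984.0$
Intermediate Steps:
$o{\left(C \right)} = -4 + 2 C \left(- \frac{1}{4} + C\right)$ ($o{\left(C \right)} = -4 + \left(C + \frac{1}{-2 - 2}\right) \left(C + C\right) = -4 + \left(C + \frac{1}{-4}\right) 2 C = -4 + \left(C - \frac{1}{4}\right) 2 C = -4 + \left(- \frac{1}{4} + C\right) 2 C = -4 + 2 C \left(- \frac{1}{4} + C\right)$)
$O{\left(K \right)} = -109 + K$
$\left(\left(6155 + 10185\right) + 4737\right) + O{\left(o{\left(-3 \right)} \right)} = \left(\left(6155 + 10185\right) + 4737\right) - \frac{187}{2} = \left(16340 + 4737\right) + \left(-109 + \left(-4 + 2 \cdot 9 + \frac{3}{2}\right)\right) = 21077 + \left(-109 + \left(-4 + 18 + \frac{3}{2}\right)\right) = 21077 + \left(-109 + \frac{31}{2}\right) = 21077 - \frac{187}{2} = \frac{41967}{2}$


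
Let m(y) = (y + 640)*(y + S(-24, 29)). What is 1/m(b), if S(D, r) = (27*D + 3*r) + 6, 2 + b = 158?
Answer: -1/317604 ≈ -3.1486e-6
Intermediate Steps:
b = 156 (b = -2 + 158 = 156)
S(D, r) = 6 + 3*r + 27*D (S(D, r) = (3*r + 27*D) + 6 = 6 + 3*r + 27*D)
m(y) = (-555 + y)*(640 + y) (m(y) = (y + 640)*(y + (6 + 3*29 + 27*(-24))) = (640 + y)*(y + (6 + 87 - 648)) = (640 + y)*(y - 555) = (640 + y)*(-555 + y) = (-555 + y)*(640 + y))
1/m(b) = 1/(-355200 + 156² + 85*156) = 1/(-355200 + 24336 + 13260) = 1/(-317604) = -1/317604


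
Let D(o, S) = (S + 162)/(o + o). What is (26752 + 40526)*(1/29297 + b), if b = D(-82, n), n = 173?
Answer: -330144280509/2402354 ≈ -1.3743e+5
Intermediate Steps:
D(o, S) = (162 + S)/(2*o) (D(o, S) = (162 + S)/((2*o)) = (162 + S)*(1/(2*o)) = (162 + S)/(2*o))
b = -335/164 (b = (1/2)*(162 + 173)/(-82) = (1/2)*(-1/82)*335 = -335/164 ≈ -2.0427)
(26752 + 40526)*(1/29297 + b) = (26752 + 40526)*(1/29297 - 335/164) = 67278*(1/29297 - 335/164) = 67278*(-9814331/4804708) = -330144280509/2402354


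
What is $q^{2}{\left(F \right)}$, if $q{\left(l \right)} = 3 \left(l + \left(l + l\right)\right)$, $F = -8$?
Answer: $5184$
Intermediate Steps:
$q{\left(l \right)} = 9 l$ ($q{\left(l \right)} = 3 \left(l + 2 l\right) = 3 \cdot 3 l = 9 l$)
$q^{2}{\left(F \right)} = \left(9 \left(-8\right)\right)^{2} = \left(-72\right)^{2} = 5184$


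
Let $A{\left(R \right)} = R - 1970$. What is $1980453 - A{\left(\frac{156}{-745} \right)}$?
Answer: $\frac{1476905291}{745} \approx 1.9824 \cdot 10^{6}$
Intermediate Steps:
$A{\left(R \right)} = -1970 + R$
$1980453 - A{\left(\frac{156}{-745} \right)} = 1980453 - \left(-1970 + \frac{156}{-745}\right) = 1980453 - \left(-1970 + 156 \left(- \frac{1}{745}\right)\right) = 1980453 - \left(-1970 - \frac{156}{745}\right) = 1980453 - - \frac{1467806}{745} = 1980453 + \frac{1467806}{745} = \frac{1476905291}{745}$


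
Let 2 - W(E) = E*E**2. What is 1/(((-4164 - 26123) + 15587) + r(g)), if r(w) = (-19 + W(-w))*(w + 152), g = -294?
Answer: 1/3608517842 ≈ 2.7712e-10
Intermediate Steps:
W(E) = 2 - E**3 (W(E) = 2 - E*E**2 = 2 - E**3)
r(w) = (-17 + w**3)*(152 + w) (r(w) = (-19 + (2 - (-w)**3))*(w + 152) = (-19 + (2 - (-1)*w**3))*(152 + w) = (-19 + (2 + w**3))*(152 + w) = (-17 + w**3)*(152 + w))
1/(((-4164 - 26123) + 15587) + r(g)) = 1/(((-4164 - 26123) + 15587) + (-2584 + (-294)**4 - 17*(-294) + 152*(-294)**3)) = 1/((-30287 + 15587) + (-2584 + 7471182096 + 4998 + 152*(-25412184))) = 1/(-14700 + (-2584 + 7471182096 + 4998 - 3862651968)) = 1/(-14700 + 3608532542) = 1/3608517842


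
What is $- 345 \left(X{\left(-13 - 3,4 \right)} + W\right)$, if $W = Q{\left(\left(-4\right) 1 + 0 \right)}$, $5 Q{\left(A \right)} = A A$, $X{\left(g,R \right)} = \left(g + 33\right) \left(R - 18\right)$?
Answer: $81006$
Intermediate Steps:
$X{\left(g,R \right)} = \left(-18 + R\right) \left(33 + g\right)$ ($X{\left(g,R \right)} = \left(33 + g\right) \left(-18 + R\right) = \left(-18 + R\right) \left(33 + g\right)$)
$Q{\left(A \right)} = \frac{A^{2}}{5}$ ($Q{\left(A \right)} = \frac{A A}{5} = \frac{A^{2}}{5}$)
$W = \frac{16}{5}$ ($W = \frac{\left(\left(-4\right) 1 + 0\right)^{2}}{5} = \frac{\left(-4 + 0\right)^{2}}{5} = \frac{\left(-4\right)^{2}}{5} = \frac{1}{5} \cdot 16 = \frac{16}{5} \approx 3.2$)
$- 345 \left(X{\left(-13 - 3,4 \right)} + W\right) = - 345 \left(\left(-594 - 18 \left(-13 - 3\right) + 33 \cdot 4 + 4 \left(-13 - 3\right)\right) + \frac{16}{5}\right) = - 345 \left(\left(-594 - -288 + 132 + 4 \left(-16\right)\right) + \frac{16}{5}\right) = - 345 \left(\left(-594 + 288 + 132 - 64\right) + \frac{16}{5}\right) = - 345 \left(-238 + \frac{16}{5}\right) = \left(-345\right) \left(- \frac{1174}{5}\right) = 81006$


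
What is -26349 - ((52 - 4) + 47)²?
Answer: -35374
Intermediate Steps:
-26349 - ((52 - 4) + 47)² = -26349 - (48 + 47)² = -26349 - 1*95² = -26349 - 1*9025 = -26349 - 9025 = -35374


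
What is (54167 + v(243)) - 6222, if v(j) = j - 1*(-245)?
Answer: 48433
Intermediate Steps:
v(j) = 245 + j (v(j) = j + 245 = 245 + j)
(54167 + v(243)) - 6222 = (54167 + (245 + 243)) - 6222 = (54167 + 488) - 6222 = 54655 - 6222 = 48433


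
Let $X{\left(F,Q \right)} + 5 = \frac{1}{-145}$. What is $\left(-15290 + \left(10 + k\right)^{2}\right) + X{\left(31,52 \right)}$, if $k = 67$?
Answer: $- \frac{1358071}{145} \approx -9366.0$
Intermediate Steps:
$X{\left(F,Q \right)} = - \frac{726}{145}$ ($X{\left(F,Q \right)} = -5 + \frac{1}{-145} = -5 - \frac{1}{145} = - \frac{726}{145}$)
$\left(-15290 + \left(10 + k\right)^{2}\right) + X{\left(31,52 \right)} = \left(-15290 + \left(10 + 67\right)^{2}\right) - \frac{726}{145} = \left(-15290 + 77^{2}\right) - \frac{726}{145} = \left(-15290 + 5929\right) - \frac{726}{145} = -9361 - \frac{726}{145} = - \frac{1358071}{145}$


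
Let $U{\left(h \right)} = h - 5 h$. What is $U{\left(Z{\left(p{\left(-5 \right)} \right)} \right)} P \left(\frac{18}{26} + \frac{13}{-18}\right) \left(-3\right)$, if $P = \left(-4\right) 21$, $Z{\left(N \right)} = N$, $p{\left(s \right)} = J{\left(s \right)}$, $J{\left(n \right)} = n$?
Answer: $- \frac{1960}{13} \approx -150.77$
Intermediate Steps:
$p{\left(s \right)} = s$
$P = -84$
$U{\left(h \right)} = - 4 h$
$U{\left(Z{\left(p{\left(-5 \right)} \right)} \right)} P \left(\frac{18}{26} + \frac{13}{-18}\right) \left(-3\right) = \left(-4\right) \left(-5\right) \left(-84\right) \left(\frac{18}{26} + \frac{13}{-18}\right) \left(-3\right) = 20 \left(-84\right) \left(18 \cdot \frac{1}{26} + 13 \left(- \frac{1}{18}\right)\right) \left(-3\right) = - 1680 \left(\frac{9}{13} - \frac{13}{18}\right) \left(-3\right) = - 1680 \left(\left(- \frac{7}{234}\right) \left(-3\right)\right) = \left(-1680\right) \frac{7}{78} = - \frac{1960}{13}$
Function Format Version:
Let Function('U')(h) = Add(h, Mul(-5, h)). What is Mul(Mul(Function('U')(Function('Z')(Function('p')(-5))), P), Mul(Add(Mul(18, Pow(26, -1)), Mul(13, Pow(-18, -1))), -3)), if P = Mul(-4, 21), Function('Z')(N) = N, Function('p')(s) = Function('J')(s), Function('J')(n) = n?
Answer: Rational(-1960, 13) ≈ -150.77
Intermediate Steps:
Function('p')(s) = s
P = -84
Function('U')(h) = Mul(-4, h)
Mul(Mul(Function('U')(Function('Z')(Function('p')(-5))), P), Mul(Add(Mul(18, Pow(26, -1)), Mul(13, Pow(-18, -1))), -3)) = Mul(Mul(Mul(-4, -5), -84), Mul(Add(Mul(18, Pow(26, -1)), Mul(13, Pow(-18, -1))), -3)) = Mul(Mul(20, -84), Mul(Add(Mul(18, Rational(1, 26)), Mul(13, Rational(-1, 18))), -3)) = Mul(-1680, Mul(Add(Rational(9, 13), Rational(-13, 18)), -3)) = Mul(-1680, Mul(Rational(-7, 234), -3)) = Mul(-1680, Rational(7, 78)) = Rational(-1960, 13)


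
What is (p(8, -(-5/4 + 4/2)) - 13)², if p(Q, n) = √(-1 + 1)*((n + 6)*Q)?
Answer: 169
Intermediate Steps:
p(Q, n) = 0 (p(Q, n) = √0*((6 + n)*Q) = 0*(Q*(6 + n)) = 0)
(p(8, -(-5/4 + 4/2)) - 13)² = (0 - 13)² = (-13)² = 169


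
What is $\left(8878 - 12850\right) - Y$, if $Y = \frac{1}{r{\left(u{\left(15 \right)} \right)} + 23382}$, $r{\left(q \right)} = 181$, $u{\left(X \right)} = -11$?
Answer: $- \frac{93592237}{23563} \approx -3972.0$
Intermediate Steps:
$Y = \frac{1}{23563}$ ($Y = \frac{1}{181 + 23382} = \frac{1}{23563} \approx 4.2439 \cdot 10^{-5}$)
$\left(8878 - 12850\right) - Y = \left(8878 - 12850\right) - \frac{1}{23563} = -3972 - \frac{1}{23563} = - \frac{93592237}{23563}$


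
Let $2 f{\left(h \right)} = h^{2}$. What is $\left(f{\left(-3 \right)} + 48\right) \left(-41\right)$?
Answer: $- \frac{4305}{2} \approx -2152.5$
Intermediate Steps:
$f{\left(h \right)} = \frac{h^{2}}{2}$
$\left(f{\left(-3 \right)} + 48\right) \left(-41\right) = \left(\frac{\left(-3\right)^{2}}{2} + 48\right) \left(-41\right) = \left(\frac{1}{2} \cdot 9 + 48\right) \left(-41\right) = \left(\frac{9}{2} + 48\right) \left(-41\right) = \frac{105}{2} \left(-41\right) = - \frac{4305}{2}$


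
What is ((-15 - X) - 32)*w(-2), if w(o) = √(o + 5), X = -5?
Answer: -42*√3 ≈ -72.746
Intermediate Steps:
w(o) = √(5 + o)
((-15 - X) - 32)*w(-2) = ((-15 - 1*(-5)) - 32)*√(5 - 2) = ((-15 + 5) - 32)*√3 = (-10 - 32)*√3 = -42*√3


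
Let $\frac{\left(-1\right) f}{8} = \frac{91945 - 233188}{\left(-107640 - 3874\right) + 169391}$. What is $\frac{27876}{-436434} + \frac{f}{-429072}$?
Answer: $- \frac{4810757002735}{75264862211434} \approx -0.063918$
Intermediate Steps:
$f = \frac{1129944}{57877}$ ($f = - 8 \frac{91945 - 233188}{\left(-107640 - 3874\right) + 169391} = - 8 \left(- \frac{141243}{-111514 + 169391}\right) = - 8 \left(- \frac{141243}{57877}\right) = - 8 \left(\left(-141243\right) \frac{1}{57877}\right) = \left(-8\right) \left(- \frac{141243}{57877}\right) = \frac{1129944}{57877} \approx 19.523$)
$\frac{27876}{-436434} + \frac{f}{-429072} = \frac{27876}{-436434} + \frac{1129944}{57877 \left(-429072\right)} = 27876 \left(- \frac{1}{436434}\right) + \frac{1129944}{57877} \left(- \frac{1}{429072}\right) = - \frac{4646}{72739} - \frac{47081}{1034725006} = - \frac{4810757002735}{75264862211434}$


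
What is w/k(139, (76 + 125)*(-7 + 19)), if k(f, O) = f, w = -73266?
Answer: -73266/139 ≈ -527.09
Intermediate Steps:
w/k(139, (76 + 125)*(-7 + 19)) = -73266/139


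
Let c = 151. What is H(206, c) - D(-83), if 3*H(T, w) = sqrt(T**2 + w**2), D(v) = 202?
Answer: -202 + sqrt(65237)/3 ≈ -116.86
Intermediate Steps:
H(T, w) = sqrt(T**2 + w**2)/3
H(206, c) - D(-83) = sqrt(206**2 + 151**2)/3 - 1*202 = sqrt(42436 + 22801)/3 - 202 = sqrt(65237)/3 - 202 = -202 + sqrt(65237)/3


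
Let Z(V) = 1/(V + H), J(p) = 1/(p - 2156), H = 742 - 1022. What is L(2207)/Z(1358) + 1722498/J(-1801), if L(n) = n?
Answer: -6813545440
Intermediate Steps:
H = -280
J(p) = 1/(-2156 + p)
Z(V) = 1/(-280 + V) (Z(V) = 1/(V - 280) = 1/(-280 + V))
L(2207)/Z(1358) + 1722498/J(-1801) = 2207/(1/(-280 + 1358)) + 1722498/(1/(-2156 - 1801)) = 2207/(1/1078) + 1722498/(1/(-3957)) = 2207/(1/1078) + 1722498/(-1/3957) = 2207*1078 + 1722498*(-3957) = 2379146 - 6815924586 = -6813545440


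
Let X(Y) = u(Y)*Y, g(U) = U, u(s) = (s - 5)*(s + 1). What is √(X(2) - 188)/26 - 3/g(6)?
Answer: -½ + I*√206/26 ≈ -0.5 + 0.55203*I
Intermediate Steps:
u(s) = (1 + s)*(-5 + s) (u(s) = (-5 + s)*(1 + s) = (1 + s)*(-5 + s))
X(Y) = Y*(-5 + Y² - 4*Y) (X(Y) = (-5 + Y² - 4*Y)*Y = Y*(-5 + Y² - 4*Y))
√(X(2) - 188)/26 - 3/g(6) = √(2*(-5 + 2² - 4*2) - 188)/26 - 3/6 = √(2*(-5 + 4 - 8) - 188)*(1/26) - 3*⅙ = √(2*(-9) - 188)*(1/26) - ½ = √(-18 - 188)*(1/26) - ½ = √(-206)*(1/26) - ½ = (I*√206)*(1/26) - ½ = I*√206/26 - ½ = -½ + I*√206/26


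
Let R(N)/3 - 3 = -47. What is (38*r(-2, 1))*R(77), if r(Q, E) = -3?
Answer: 15048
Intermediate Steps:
R(N) = -132 (R(N) = 9 + 3*(-47) = 9 - 141 = -132)
(38*r(-2, 1))*R(77) = (38*(-3))*(-132) = -114*(-132) = 15048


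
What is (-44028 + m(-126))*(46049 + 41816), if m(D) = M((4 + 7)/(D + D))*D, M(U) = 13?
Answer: -4012443090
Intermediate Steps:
m(D) = 13*D
(-44028 + m(-126))*(46049 + 41816) = (-44028 + 13*(-126))*(46049 + 41816) = (-44028 - 1638)*87865 = -45666*87865 = -4012443090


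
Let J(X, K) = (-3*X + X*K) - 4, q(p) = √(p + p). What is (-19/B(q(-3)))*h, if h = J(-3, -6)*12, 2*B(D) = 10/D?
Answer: -5244*I*√6/5 ≈ -2569.0*I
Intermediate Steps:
q(p) = √2*√p (q(p) = √(2*p) = √2*√p)
J(X, K) = -4 - 3*X + K*X (J(X, K) = (-3*X + K*X) - 4 = -4 - 3*X + K*X)
B(D) = 5/D (B(D) = (10/D)/2 = 5/D)
h = 276 (h = (-4 - 3*(-3) - 6*(-3))*12 = (-4 + 9 + 18)*12 = 23*12 = 276)
(-19/B(q(-3)))*h = -19*I*√6/5*276 = -5244*I*√6/5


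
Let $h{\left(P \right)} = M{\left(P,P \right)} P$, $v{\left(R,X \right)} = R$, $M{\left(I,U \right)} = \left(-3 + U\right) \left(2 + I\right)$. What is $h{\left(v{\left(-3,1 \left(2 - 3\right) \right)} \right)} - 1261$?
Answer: $-1279$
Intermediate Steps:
$h{\left(P \right)} = P \left(-6 + P^{2} - P\right)$ ($h{\left(P \right)} = \left(-6 - 3 P + 2 P + P P\right) P = \left(-6 - 3 P + 2 P + P^{2}\right) P = \left(-6 + P^{2} - P\right) P = P \left(-6 + P^{2} - P\right)$)
$h{\left(v{\left(-3,1 \left(2 - 3\right) \right)} \right)} - 1261 = - 3 \left(-6 + \left(-3\right)^{2} - -3\right) - 1261 = - 3 \left(-6 + 9 + 3\right) - 1261 = \left(-3\right) 6 - 1261 = -18 - 1261 = -1279$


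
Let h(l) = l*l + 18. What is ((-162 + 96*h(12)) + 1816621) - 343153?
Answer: 1488858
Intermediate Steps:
h(l) = 18 + l² (h(l) = l² + 18 = 18 + l²)
((-162 + 96*h(12)) + 1816621) - 343153 = ((-162 + 96*(18 + 12²)) + 1816621) - 343153 = ((-162 + 96*(18 + 144)) + 1816621) - 343153 = ((-162 + 96*162) + 1816621) - 343153 = ((-162 + 15552) + 1816621) - 343153 = (15390 + 1816621) - 343153 = 1832011 - 343153 = 1488858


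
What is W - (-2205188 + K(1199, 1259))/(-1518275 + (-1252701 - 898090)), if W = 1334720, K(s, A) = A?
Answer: 544130396399/407674 ≈ 1.3347e+6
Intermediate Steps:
W - (-2205188 + K(1199, 1259))/(-1518275 + (-1252701 - 898090)) = 1334720 - (-2205188 + 1259)/(-1518275 + (-1252701 - 898090)) = 1334720 - (-2203929)/(-1518275 - 2150791) = 1334720 - (-2203929)/(-3669066) = 1334720 - (-2203929)*(-1)/3669066 = 1334720 - 1*244881/407674 = 1334720 - 244881/407674 = 544130396399/407674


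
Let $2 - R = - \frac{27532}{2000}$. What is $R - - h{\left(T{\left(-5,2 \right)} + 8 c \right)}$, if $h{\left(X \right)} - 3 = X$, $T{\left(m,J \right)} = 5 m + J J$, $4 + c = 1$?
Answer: $- \frac{13117}{500} \approx -26.234$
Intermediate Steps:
$c = -3$ ($c = -4 + 1 = -3$)
$T{\left(m,J \right)} = J^{2} + 5 m$ ($T{\left(m,J \right)} = 5 m + J^{2} = J^{2} + 5 m$)
$h{\left(X \right)} = 3 + X$
$R = \frac{7883}{500}$ ($R = 2 - - \frac{27532}{2000} = 2 - \left(-27532\right) \frac{1}{2000} = 2 - - \frac{6883}{500} = 2 + \frac{6883}{500} = \frac{7883}{500} \approx 15.766$)
$R - - h{\left(T{\left(-5,2 \right)} + 8 c \right)} = \frac{7883}{500} - - (3 + \left(\left(2^{2} + 5 \left(-5\right)\right) + 8 \left(-3\right)\right)) = \frac{7883}{500} - - (3 + \left(\left(4 - 25\right) - 24\right)) = \frac{7883}{500} - - (3 - 45) = \frac{7883}{500} - \left(-1\right) \left(-42\right) = \frac{7883}{500} - 42 = - \frac{13117}{500}$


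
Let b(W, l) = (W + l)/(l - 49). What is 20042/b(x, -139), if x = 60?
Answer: 3767896/79 ≈ 47695.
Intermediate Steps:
b(W, l) = (W + l)/(-49 + l)
20042/b(x, -139) = 20042/(((60 - 139)/(-49 - 139))) = 20042/((-79/(-188))) = 20042/((-1/188*(-79))) = 20042/(79/188) = 20042*(188/79) = 3767896/79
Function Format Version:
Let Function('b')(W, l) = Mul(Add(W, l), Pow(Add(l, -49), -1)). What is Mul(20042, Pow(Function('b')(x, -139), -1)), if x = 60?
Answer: Rational(3767896, 79) ≈ 47695.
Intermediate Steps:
Function('b')(W, l) = Mul(Pow(Add(-49, l), -1), Add(W, l)) (Function('b')(W, l) = Mul(Add(W, l), Pow(Add(-49, l), -1)) = Mul(Pow(Add(-49, l), -1), Add(W, l)))
Mul(20042, Pow(Function('b')(x, -139), -1)) = Mul(20042, Pow(Mul(Pow(Add(-49, -139), -1), Add(60, -139)), -1)) = Mul(20042, Pow(Mul(Pow(-188, -1), -79), -1)) = Mul(20042, Pow(Mul(Rational(-1, 188), -79), -1)) = Mul(20042, Pow(Rational(79, 188), -1)) = Mul(20042, Rational(188, 79)) = Rational(3767896, 79)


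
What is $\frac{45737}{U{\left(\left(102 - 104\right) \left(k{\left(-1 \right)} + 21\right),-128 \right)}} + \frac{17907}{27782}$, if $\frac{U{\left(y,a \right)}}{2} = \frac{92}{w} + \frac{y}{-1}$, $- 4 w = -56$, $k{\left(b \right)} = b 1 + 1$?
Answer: $\frac{4453417049}{9445880} \approx 471.47$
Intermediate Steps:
$k{\left(b \right)} = 1 + b$ ($k{\left(b \right)} = b + 1 = 1 + b$)
$w = 14$ ($w = \left(- \frac{1}{4}\right) \left(-56\right) = 14$)
$U{\left(y,a \right)} = \frac{92}{7} - 2 y$ ($U{\left(y,a \right)} = 2 \left(\frac{92}{14} + \frac{y}{-1}\right) = 2 \left(92 \cdot \frac{1}{14} + y \left(-1\right)\right) = 2 \left(\frac{46}{7} - y\right) = \frac{92}{7} - 2 y$)
$\frac{45737}{U{\left(\left(102 - 104\right) \left(k{\left(-1 \right)} + 21\right),-128 \right)}} + \frac{17907}{27782} = \frac{45737}{\frac{92}{7} - 2 \left(102 - 104\right) \left(\left(1 - 1\right) + 21\right)} + \frac{17907}{27782} = \frac{45737}{\frac{92}{7} - 2 \left(- 2 \left(0 + 21\right)\right)} + 17907 \cdot \frac{1}{27782} = \frac{45737}{\frac{92}{7} - 2 \left(\left(-2\right) 21\right)} + \frac{17907}{27782} = \frac{45737}{\frac{92}{7} - -84} + \frac{17907}{27782} = \frac{45737}{\frac{92}{7} + 84} + \frac{17907}{27782} = \frac{45737}{\frac{680}{7}} + \frac{17907}{27782} = 45737 \cdot \frac{7}{680} + \frac{17907}{27782} = \frac{320159}{680} + \frac{17907}{27782} = \frac{4453417049}{9445880}$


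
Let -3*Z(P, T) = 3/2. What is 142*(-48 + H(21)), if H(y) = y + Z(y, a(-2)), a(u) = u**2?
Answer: -3905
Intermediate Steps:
Z(P, T) = -1/2
H(y) = -1/2 + y (H(y) = y - 1/2 = -1/2 + y)
142*(-48 + H(21)) = 142*(-48 + (-1/2 + 21)) = 142*(-48 + 41/2) = 142*(-55/2) = -3905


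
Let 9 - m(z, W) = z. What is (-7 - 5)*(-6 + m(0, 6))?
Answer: -36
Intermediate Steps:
m(z, W) = 9 - z
(-7 - 5)*(-6 + m(0, 6)) = (-7 - 5)*(-6 + (9 - 1*0)) = -12*(-6 + (9 + 0)) = -12*(-6 + 9) = -12*3 = -36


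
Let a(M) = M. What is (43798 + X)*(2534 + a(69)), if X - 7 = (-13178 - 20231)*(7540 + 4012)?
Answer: -1004489794689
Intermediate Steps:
X = -385940761 (X = 7 + (-13178 - 20231)*(7540 + 4012) = 7 - 33409*11552 = 7 - 385940768 = -385940761)
(43798 + X)*(2534 + a(69)) = (43798 - 385940761)*(2534 + 69) = -385896963*2603 = -1004489794689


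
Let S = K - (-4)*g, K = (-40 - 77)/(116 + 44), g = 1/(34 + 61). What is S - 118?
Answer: -72163/608 ≈ -118.69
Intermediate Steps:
g = 1/95 ≈ 0.010526
K = -117/160 ≈ -0.73125
S = -419/608 (S = -117/160 - (-4)/95 = -117/160 - 1*(-4/95) = -117/160 + 4/95 = -419/608 ≈ -0.68915)
S - 118 = -419/608 - 118 = -72163/608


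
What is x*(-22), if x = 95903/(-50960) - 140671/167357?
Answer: 255404957841/4264256360 ≈ 59.894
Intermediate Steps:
x = -23218632531/8528512720 (x = 95903*(-1/50960) - 140671*1/167357 = -95903/50960 - 140671/167357 = -23218632531/8528512720 ≈ -2.7225)
x*(-22) = -23218632531/8528512720*(-22) = 255404957841/4264256360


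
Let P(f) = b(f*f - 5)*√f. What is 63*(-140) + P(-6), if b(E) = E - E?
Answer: -8820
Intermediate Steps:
b(E) = 0
P(f) = 0 (P(f) = 0*√f = 0)
63*(-140) + P(-6) = 63*(-140) + 0 = -8820 + 0 = -8820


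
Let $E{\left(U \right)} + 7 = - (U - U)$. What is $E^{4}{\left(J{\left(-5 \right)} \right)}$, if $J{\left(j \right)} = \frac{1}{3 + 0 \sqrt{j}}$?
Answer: $2401$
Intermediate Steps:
$J{\left(j \right)} = \frac{1}{3}$ ($J{\left(j \right)} = \frac{1}{3 + 0} = \frac{1}{3}$)
$E{\left(U \right)} = -7$ ($E{\left(U \right)} = -7 - \left(U - U\right) = -7 - 0 = -7 + 0 = -7$)
$E^{4}{\left(J{\left(-5 \right)} \right)} = \left(-7\right)^{4} = 2401$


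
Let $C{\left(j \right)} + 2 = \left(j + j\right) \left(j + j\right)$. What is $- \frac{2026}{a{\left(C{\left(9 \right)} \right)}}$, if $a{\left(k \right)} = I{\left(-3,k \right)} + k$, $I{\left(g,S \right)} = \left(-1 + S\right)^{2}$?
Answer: $- \frac{2026}{103363} \approx -0.019601$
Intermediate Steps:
$C{\left(j \right)} = -2 + 4 j^{2}$ ($C{\left(j \right)} = -2 + \left(j + j\right) \left(j + j\right) = -2 + 2 j 2 j = -2 + 4 j^{2}$)
$a{\left(k \right)} = k + \left(-1 + k\right)^{2}$ ($a{\left(k \right)} = \left(-1 + k\right)^{2} + k = k + \left(-1 + k\right)^{2}$)
$- \frac{2026}{a{\left(C{\left(9 \right)} \right)}} = - \frac{2026}{\left(-2 + 4 \cdot 9^{2}\right) + \left(-1 - \left(2 - 4 \cdot 9^{2}\right)\right)^{2}} = - \frac{2026}{\left(-2 + 4 \cdot 81\right) + \left(-1 + \left(-2 + 4 \cdot 81\right)\right)^{2}} = - \frac{2026}{\left(-2 + 324\right) + \left(-1 + \left(-2 + 324\right)\right)^{2}} = - \frac{2026}{322 + \left(-1 + 322\right)^{2}} = - \frac{2026}{322 + 321^{2}} = - \frac{2026}{322 + 103041} = - \frac{2026}{103363}$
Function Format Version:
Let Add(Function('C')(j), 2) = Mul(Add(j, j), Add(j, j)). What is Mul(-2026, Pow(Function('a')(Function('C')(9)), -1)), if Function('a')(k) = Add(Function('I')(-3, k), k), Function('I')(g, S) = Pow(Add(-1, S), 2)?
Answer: Rational(-2026, 103363) ≈ -0.019601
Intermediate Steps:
Function('C')(j) = Add(-2, Mul(4, Pow(j, 2))) (Function('C')(j) = Add(-2, Mul(Add(j, j), Add(j, j))) = Add(-2, Mul(Mul(2, j), Mul(2, j))) = Add(-2, Mul(4, Pow(j, 2))))
Function('a')(k) = Add(k, Pow(Add(-1, k), 2)) (Function('a')(k) = Add(Pow(Add(-1, k), 2), k) = Add(k, Pow(Add(-1, k), 2)))
Mul(-2026, Pow(Function('a')(Function('C')(9)), -1)) = Mul(-2026, Pow(Add(Add(-2, Mul(4, Pow(9, 2))), Pow(Add(-1, Add(-2, Mul(4, Pow(9, 2)))), 2)), -1)) = Mul(-2026, Pow(Add(Add(-2, Mul(4, 81)), Pow(Add(-1, Add(-2, Mul(4, 81))), 2)), -1)) = Mul(-2026, Pow(Add(Add(-2, 324), Pow(Add(-1, Add(-2, 324)), 2)), -1)) = Mul(-2026, Pow(Add(322, Pow(Add(-1, 322), 2)), -1)) = Mul(-2026, Pow(Add(322, Pow(321, 2)), -1)) = Mul(-2026, Pow(Add(322, 103041), -1)) = Mul(-2026, Pow(103363, -1)) = Mul(-2026, Rational(1, 103363)) = Rational(-2026, 103363)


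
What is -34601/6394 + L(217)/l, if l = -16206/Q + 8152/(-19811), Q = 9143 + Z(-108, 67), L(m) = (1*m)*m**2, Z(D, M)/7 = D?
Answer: -87547495858698281/20080660715 ≈ -4.3598e+6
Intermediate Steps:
Z(D, M) = 7*D
L(m) = m**3 (L(m) = m*m**2 = m**3)
Q = 8387 (Q = 9143 + 7*(-108) = 9143 - 756 = 8387)
l = -389427890/166154857 (l = -16206/8387 + 8152/(-19811) = -16206*1/8387 + 8152*(-1/19811) = -16206/8387 - 8152/19811 = -389427890/166154857 ≈ -2.3438)
-34601/6394 + L(217)/l = -34601/6394 + 217**3/(-389427890/166154857) = -34601*1/6394 + 10218313*(-166154857/389427890) = -34601/6394 - 54768462428911/12562190 = -87547495858698281/20080660715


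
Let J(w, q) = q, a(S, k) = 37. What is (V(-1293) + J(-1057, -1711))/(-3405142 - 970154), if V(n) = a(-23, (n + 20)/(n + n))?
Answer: 31/81024 ≈ 0.00038260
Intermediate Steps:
V(n) = 37
(V(-1293) + J(-1057, -1711))/(-3405142 - 970154) = (37 - 1711)/(-3405142 - 970154) = -1674/(-4375296) = -1674*(-1/4375296) = 31/81024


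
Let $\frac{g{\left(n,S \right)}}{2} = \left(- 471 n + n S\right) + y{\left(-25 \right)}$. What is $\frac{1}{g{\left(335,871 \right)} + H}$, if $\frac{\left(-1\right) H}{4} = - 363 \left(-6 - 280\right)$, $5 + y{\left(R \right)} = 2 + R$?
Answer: $- \frac{1}{147328} \approx -6.7876 \cdot 10^{-6}$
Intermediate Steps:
$y{\left(R \right)} = -3 + R$ ($y{\left(R \right)} = -5 + \left(2 + R\right) = -3 + R$)
$g{\left(n,S \right)} = -56 - 942 n + 2 S n$ ($g{\left(n,S \right)} = 2 \left(\left(- 471 n + n S\right) - 28\right) = 2 \left(\left(- 471 n + S n\right) - 28\right) = 2 \left(-28 - 471 n + S n\right) = -56 - 942 n + 2 S n$)
$H = -415272$ ($H = - 4 \left(- 363 \left(-6 - 280\right)\right) = - 4 \left(\left(-363\right) \left(-286\right)\right) = \left(-4\right) 103818 = -415272$)
$\frac{1}{g{\left(335,871 \right)} + H} = \frac{1}{\left(-56 - 315570 + 2 \cdot 871 \cdot 335\right) - 415272} = \frac{1}{\left(-56 - 315570 + 583570\right) - 415272} = \frac{1}{267944 - 415272} = \frac{1}{-147328} = - \frac{1}{147328}$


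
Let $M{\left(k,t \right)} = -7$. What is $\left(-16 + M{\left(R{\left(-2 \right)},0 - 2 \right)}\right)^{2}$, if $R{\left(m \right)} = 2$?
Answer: $529$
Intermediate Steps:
$\left(-16 + M{\left(R{\left(-2 \right)},0 - 2 \right)}\right)^{2} = \left(-16 - 7\right)^{2} = \left(-23\right)^{2} = 529$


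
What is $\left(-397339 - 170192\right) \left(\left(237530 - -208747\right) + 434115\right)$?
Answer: $-499649752152$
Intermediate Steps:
$\left(-397339 - 170192\right) \left(\left(237530 - -208747\right) + 434115\right) = - 567531 \left(\left(237530 + 208747\right) + 434115\right) = - 567531 \left(446277 + 434115\right) = \left(-567531\right) 880392 = -499649752152$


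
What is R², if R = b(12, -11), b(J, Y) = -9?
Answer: 81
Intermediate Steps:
R = -9
R² = (-9)² = 81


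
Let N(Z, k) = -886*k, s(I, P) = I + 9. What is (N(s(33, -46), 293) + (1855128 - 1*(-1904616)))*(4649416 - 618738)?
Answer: 14107961478988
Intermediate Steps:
s(I, P) = 9 + I
(N(s(33, -46), 293) + (1855128 - 1*(-1904616)))*(4649416 - 618738) = (-886*293 + (1855128 - 1*(-1904616)))*(4649416 - 618738) = (-259598 + (1855128 + 1904616))*4030678 = (-259598 + 3759744)*4030678 = 3500146*4030678 = 14107961478988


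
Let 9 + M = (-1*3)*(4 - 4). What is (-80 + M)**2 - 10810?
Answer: -2889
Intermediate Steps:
M = -9 (M = -9 + (-1*3)*(4 - 4) = -9 - 3*0 = -9 + 0 = -9)
(-80 + M)**2 - 10810 = (-80 - 9)**2 - 10810 = (-89)**2 - 10810 = 7921 - 10810 = -2889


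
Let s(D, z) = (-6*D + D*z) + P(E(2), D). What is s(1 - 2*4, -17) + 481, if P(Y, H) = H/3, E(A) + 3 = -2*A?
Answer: 1919/3 ≈ 639.67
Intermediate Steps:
E(A) = -3 - 2*A
P(Y, H) = H/3 (P(Y, H) = H*(⅓) = H/3)
s(D, z) = -17*D/3 + D*z (s(D, z) = (-6*D + D*z) + D/3 = -17*D/3 + D*z)
s(1 - 2*4, -17) + 481 = (1 - 2*4)*(-17 + 3*(-17))/3 + 481 = (1 - 8)*(-17 - 51)/3 + 481 = (⅓)*(-7)*(-68) + 481 = 476/3 + 481 = 1919/3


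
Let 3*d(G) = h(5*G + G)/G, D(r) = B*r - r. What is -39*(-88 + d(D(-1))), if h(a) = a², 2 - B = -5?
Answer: 6240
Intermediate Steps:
B = 7 (B = 2 - 1*(-5) = 2 + 5 = 7)
D(r) = 6*r (D(r) = 7*r - r = 6*r)
d(G) = 12*G (d(G) = ((5*G + G)²/G)/3 = ((6*G)²/G)/3 = ((36*G²)/G)/3 = (36*G)/3 = 12*G)
-39*(-88 + d(D(-1))) = -39*(-88 + 12*(6*(-1))) = -39*(-88 + 12*(-6)) = -39*(-88 - 72) = -39*(-160) = 6240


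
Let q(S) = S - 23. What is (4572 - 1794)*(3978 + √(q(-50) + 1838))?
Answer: 11050884 + 2778*√1765 ≈ 1.1168e+7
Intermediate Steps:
q(S) = -23 + S
(4572 - 1794)*(3978 + √(q(-50) + 1838)) = (4572 - 1794)*(3978 + √((-23 - 50) + 1838)) = 2778*(3978 + √(-73 + 1838)) = 2778*(3978 + √1765) = 11050884 + 2778*√1765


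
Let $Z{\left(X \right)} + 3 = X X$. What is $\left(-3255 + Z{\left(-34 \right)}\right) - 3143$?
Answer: $-5245$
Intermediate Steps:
$Z{\left(X \right)} = -3 + X^{2}$ ($Z{\left(X \right)} = -3 + X X = -3 + X^{2}$)
$\left(-3255 + Z{\left(-34 \right)}\right) - 3143 = \left(-3255 - \left(3 - \left(-34\right)^{2}\right)\right) - 3143 = \left(-3255 + \left(-3 + 1156\right)\right) - 3143 = \left(-3255 + 1153\right) - 3143 = -2102 - 3143 = -5245$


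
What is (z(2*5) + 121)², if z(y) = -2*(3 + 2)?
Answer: 12321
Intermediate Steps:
z(y) = -10 (z(y) = -2*5 = -10)
(z(2*5) + 121)² = (-10 + 121)² = 111² = 12321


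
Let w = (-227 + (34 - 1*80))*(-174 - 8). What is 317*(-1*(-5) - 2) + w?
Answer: 50637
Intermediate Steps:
w = 49686 (w = (-227 + (34 - 80))*(-182) = (-227 - 46)*(-182) = -273*(-182) = 49686)
317*(-1*(-5) - 2) + w = 317*(-1*(-5) - 2) + 49686 = 317*(5 - 2) + 49686 = 317*3 + 49686 = 951 + 49686 = 50637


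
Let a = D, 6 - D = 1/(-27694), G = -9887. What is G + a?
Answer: -273644413/27694 ≈ -9881.0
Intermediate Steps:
D = 166165/27694 (D = 6 - 1/(-27694) = 6 - 1*(-1/27694) = 6 + 1/27694 = 166165/27694 ≈ 6.0000)
a = 166165/27694 ≈ 6.0000
G + a = -9887 + 166165/27694 = -273644413/27694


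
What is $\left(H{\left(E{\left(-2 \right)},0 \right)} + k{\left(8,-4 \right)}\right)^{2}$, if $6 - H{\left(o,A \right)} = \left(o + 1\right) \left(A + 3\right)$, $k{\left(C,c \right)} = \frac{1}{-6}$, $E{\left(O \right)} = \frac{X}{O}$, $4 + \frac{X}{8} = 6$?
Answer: $\frac{25921}{36} \approx 720.03$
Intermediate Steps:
$X = 16$ ($X = -32 + 8 \cdot 6 = -32 + 48 = 16$)
$E{\left(O \right)} = \frac{16}{O}$
$k{\left(C,c \right)} = - \frac{1}{6}$
$H{\left(o,A \right)} = 6 - \left(1 + o\right) \left(3 + A\right)$ ($H{\left(o,A \right)} = 6 - \left(o + 1\right) \left(A + 3\right) = 6 - \left(1 + o\right) \left(3 + A\right)$)
$\left(H{\left(E{\left(-2 \right)},0 \right)} + k{\left(8,-4 \right)}\right)^{2} = \left(\left(3 - 0 - 3 \frac{16}{-2} - 0 \frac{16}{-2}\right) - \frac{1}{6}\right)^{2} = \left(\left(3 + 0 - 3 \cdot 16 \left(- \frac{1}{2}\right) - 0 \cdot 16 \left(- \frac{1}{2}\right)\right) - \frac{1}{6}\right)^{2} = \left(\left(3 + 0 - -24 - 0 \left(-8\right)\right) - \frac{1}{6}\right)^{2} = \left(\left(3 + 0 + 24 + 0\right) - \frac{1}{6}\right)^{2} = \left(27 - \frac{1}{6}\right)^{2} = \left(\frac{161}{6}\right)^{2} = \frac{25921}{36}$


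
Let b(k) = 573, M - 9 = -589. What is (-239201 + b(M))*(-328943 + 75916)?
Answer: 60379326956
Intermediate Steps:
M = -580 (M = 9 - 589 = -580)
(-239201 + b(M))*(-328943 + 75916) = (-239201 + 573)*(-328943 + 75916) = -238628*(-253027) = 60379326956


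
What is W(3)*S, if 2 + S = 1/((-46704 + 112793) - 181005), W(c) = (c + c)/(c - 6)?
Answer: 229833/57458 ≈ 4.0000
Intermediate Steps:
W(c) = 2*c/(-6 + c) (W(c) = (2*c)/(-6 + c) = 2*c/(-6 + c))
S = -229833/114916 (S = -2 + 1/((-46704 + 112793) - 181005) = -2 + 1/(66089 - 181005) = -2 + 1/(-114916) = -2 - 1/114916 = -229833/114916 ≈ -2.0000)
W(3)*S = (2*3/(-6 + 3))*(-229833/114916) = (2*3/(-3))*(-229833/114916) = (2*3*(-1/3))*(-229833/114916) = -2*(-229833/114916) = 229833/57458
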